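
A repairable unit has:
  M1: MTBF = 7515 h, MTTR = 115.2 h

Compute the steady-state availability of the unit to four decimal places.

0.9849

A(M1) = MTBF/(MTBF+MTTR) = 7515/(7515+115.2) = 0.9849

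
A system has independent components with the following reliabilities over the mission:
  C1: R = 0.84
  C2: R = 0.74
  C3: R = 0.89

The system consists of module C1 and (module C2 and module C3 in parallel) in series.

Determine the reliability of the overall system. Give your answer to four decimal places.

Parallel (C2 and C3): 1 − (1 − 0.740000)(1 − 0.890000) = 0.971400
Series (C1 and [0.971400]): 0.840000 × 0.971400 = 0.8160

0.8160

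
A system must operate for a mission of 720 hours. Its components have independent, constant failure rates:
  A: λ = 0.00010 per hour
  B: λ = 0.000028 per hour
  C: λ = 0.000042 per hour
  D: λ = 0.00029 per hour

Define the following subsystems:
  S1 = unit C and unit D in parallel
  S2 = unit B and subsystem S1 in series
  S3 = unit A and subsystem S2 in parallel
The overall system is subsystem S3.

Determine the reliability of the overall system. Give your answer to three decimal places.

R(A) = exp(−0.00010 × 720) = 0.93053
R(B) = exp(−0.000028 × 720) = 0.98004
R(C) = exp(−0.000042 × 720) = 0.97021
R(D) = exp(−0.00029 × 720) = 0.81156
Parallel (C and D): 1 − (1 − 0.97021)(1 − 0.81156) = 0.99439
Series (B and [0.99439]): 0.98004 × 0.99439 = 0.97454
Parallel (A and [0.97454]): 1 − (1 − 0.93053)(1 − 0.97454) = 0.998

0.998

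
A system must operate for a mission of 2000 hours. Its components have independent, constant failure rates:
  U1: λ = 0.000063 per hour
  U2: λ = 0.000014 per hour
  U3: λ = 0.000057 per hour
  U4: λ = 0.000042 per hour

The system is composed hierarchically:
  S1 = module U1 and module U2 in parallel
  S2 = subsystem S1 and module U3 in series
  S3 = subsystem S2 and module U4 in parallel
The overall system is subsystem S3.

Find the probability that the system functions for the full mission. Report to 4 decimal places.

0.9911

R(U1) = exp(−0.000063 × 2000) = 0.881615
R(U2) = exp(−0.000014 × 2000) = 0.972388
R(U3) = exp(−0.000057 × 2000) = 0.892258
R(U4) = exp(−0.000042 × 2000) = 0.919431
Parallel (U1 and U2): 1 − (1 − 0.881615)(1 − 0.972388) = 0.996731
Series ([0.996731] and U3): 0.996731 × 0.892258 = 0.889341
Parallel ([0.889341] and U4): 1 − (1 − 0.889341)(1 − 0.919431) = 0.9911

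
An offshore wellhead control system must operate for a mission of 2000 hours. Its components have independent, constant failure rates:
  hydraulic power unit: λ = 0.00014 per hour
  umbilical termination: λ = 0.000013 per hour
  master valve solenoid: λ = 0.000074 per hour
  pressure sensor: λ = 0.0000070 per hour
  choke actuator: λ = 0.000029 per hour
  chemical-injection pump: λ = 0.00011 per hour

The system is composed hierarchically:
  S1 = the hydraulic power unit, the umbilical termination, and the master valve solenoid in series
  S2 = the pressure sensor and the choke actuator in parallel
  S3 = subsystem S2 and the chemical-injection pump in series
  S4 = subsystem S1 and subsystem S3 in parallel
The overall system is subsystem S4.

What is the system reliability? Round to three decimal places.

0.928

R(hydraulic power unit) = exp(−0.00014 × 2000) = 0.75578
R(umbilical termination) = exp(−0.000013 × 2000) = 0.97434
R(master valve solenoid) = exp(−0.000074 × 2000) = 0.86243
R(pressure sensor) = exp(−0.0000070 × 2000) = 0.98610
R(choke actuator) = exp(−0.000029 × 2000) = 0.94365
R(chemical-injection pump) = exp(−0.00011 × 2000) = 0.80252
Series (hydraulic power unit, umbilical termination, and master valve solenoid): 0.75578 × 0.97434 × 0.86243 = 0.63508
Parallel (pressure sensor and choke actuator): 1 − (1 − 0.98610)(1 − 0.94365) = 0.99922
Series ([0.99922] and chemical-injection pump): 0.99922 × 0.80252 = 0.80189
Parallel ([0.63508] and [0.80189]): 1 − (1 − 0.63508)(1 − 0.80189) = 0.928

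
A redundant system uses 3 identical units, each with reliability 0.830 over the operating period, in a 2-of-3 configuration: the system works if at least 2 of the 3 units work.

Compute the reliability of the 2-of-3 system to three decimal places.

R = Σ_{i=2}^{3} C(3,i) p^i (1−p)^{3−i} with p = 0.830
C(3,2)·0.830^2·0.170^1 = 0.35134
C(3,3)·0.830^3·0.170^0 = 0.57179
Sum = 0.923

0.923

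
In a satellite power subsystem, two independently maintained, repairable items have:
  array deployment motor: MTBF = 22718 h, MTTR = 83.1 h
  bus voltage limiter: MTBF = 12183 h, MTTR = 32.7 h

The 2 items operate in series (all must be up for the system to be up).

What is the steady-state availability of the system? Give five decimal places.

0.99369

A(array deployment motor) = MTBF/(MTBF+MTTR) = 22718/(22718+83.1) = 0.996355
A(bus voltage limiter) = MTBF/(MTBF+MTTR) = 12183/(12183+32.7) = 0.997323
Series availability: 0.996355 × 0.997323 = 0.99369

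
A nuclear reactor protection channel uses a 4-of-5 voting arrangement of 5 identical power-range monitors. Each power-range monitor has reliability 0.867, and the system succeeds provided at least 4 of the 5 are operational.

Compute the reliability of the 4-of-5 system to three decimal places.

R = Σ_{i=4}^{5} C(5,i) p^i (1−p)^{5−i} with p = 0.867
C(5,4)·0.867^4·0.133^1 = 0.37575
C(5,5)·0.867^5·0.133^0 = 0.48989
Sum = 0.866

0.866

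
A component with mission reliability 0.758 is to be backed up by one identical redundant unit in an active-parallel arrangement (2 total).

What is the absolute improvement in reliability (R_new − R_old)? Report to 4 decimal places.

0.1834

R_before = 0.758
R_after = 1 − (1 − 0.758)^2 = 0.9414
ΔR = 0.9414 − 0.758 = 0.1834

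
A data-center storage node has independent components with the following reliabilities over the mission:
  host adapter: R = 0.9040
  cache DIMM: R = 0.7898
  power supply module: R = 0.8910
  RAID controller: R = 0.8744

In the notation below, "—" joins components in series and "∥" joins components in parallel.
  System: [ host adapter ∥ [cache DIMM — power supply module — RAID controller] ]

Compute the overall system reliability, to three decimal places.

0.963

Series (cache DIMM, power supply module, and RAID controller): 0.78980 × 0.89100 × 0.87440 = 0.61533
Parallel (host adapter and [0.61533]): 1 − (1 − 0.90400)(1 − 0.61533) = 0.963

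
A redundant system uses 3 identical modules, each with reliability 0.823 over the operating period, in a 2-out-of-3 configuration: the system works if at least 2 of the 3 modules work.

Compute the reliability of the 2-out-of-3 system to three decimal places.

0.917

R = Σ_{i=2}^{3} C(3,i) p^i (1−p)^{3−i} with p = 0.823
C(3,2)·0.823^2·0.177^1 = 0.35966
C(3,3)·0.823^3·0.177^0 = 0.55744
Sum = 0.917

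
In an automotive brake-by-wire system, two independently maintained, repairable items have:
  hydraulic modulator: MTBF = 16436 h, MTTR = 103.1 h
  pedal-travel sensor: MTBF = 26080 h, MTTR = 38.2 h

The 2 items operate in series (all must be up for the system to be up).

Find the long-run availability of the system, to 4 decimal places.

A(hydraulic modulator) = MTBF/(MTBF+MTTR) = 16436/(16436+103.1) = 0.993766
A(pedal-travel sensor) = MTBF/(MTBF+MTTR) = 26080/(26080+38.2) = 0.998537
Series availability: 0.993766 × 0.998537 = 0.9923

0.9923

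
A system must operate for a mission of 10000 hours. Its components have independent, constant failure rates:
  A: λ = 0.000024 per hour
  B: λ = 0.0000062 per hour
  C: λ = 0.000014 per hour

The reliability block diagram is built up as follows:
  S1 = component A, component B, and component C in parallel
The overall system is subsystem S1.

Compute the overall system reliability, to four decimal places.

0.9983

R(A) = exp(−0.000024 × 10000) = 0.786628
R(B) = exp(−0.0000062 × 10000) = 0.939883
R(C) = exp(−0.000014 × 10000) = 0.869358
Parallel (A, B, and C): 1 − (1 − 0.786628)(1 − 0.939883)(1 − 0.869358) = 0.9983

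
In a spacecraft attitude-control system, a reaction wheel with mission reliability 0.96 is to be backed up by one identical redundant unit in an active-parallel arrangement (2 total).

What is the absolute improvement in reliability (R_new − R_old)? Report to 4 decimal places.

0.0384

R_before = 0.96
R_after = 1 − (1 − 0.96)^2 = 0.9984
ΔR = 0.9984 − 0.96 = 0.0384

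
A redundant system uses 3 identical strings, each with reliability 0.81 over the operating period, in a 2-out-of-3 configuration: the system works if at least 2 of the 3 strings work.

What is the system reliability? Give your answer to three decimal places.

0.905

R = Σ_{i=2}^{3} C(3,i) p^i (1−p)^{3−i} with p = 0.81
C(3,2)·0.81^2·0.19^1 = 0.37398
C(3,3)·0.81^3·0.19^0 = 0.53144
Sum = 0.905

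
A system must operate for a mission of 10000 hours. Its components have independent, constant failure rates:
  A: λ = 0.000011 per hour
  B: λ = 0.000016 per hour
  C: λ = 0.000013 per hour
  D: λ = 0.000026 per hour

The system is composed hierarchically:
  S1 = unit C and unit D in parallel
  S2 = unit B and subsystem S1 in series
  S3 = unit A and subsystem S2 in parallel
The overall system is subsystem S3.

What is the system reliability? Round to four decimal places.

0.9821

R(A) = exp(−0.000011 × 10000) = 0.895834
R(B) = exp(−0.000016 × 10000) = 0.852144
R(C) = exp(−0.000013 × 10000) = 0.878095
R(D) = exp(−0.000026 × 10000) = 0.771052
Parallel (C and D): 1 − (1 − 0.878095)(1 − 0.771052) = 0.972090
Series (B and [0.972090]): 0.852144 × 0.972090 = 0.828361
Parallel (A and [0.828361]): 1 − (1 − 0.895834)(1 − 0.828361) = 0.9821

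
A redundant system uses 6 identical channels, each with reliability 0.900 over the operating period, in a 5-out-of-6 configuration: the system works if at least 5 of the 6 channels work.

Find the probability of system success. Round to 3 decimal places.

0.886

R = Σ_{i=5}^{6} C(6,i) p^i (1−p)^{6−i} with p = 0.900
C(6,5)·0.900^5·0.100^1 = 0.35429
C(6,6)·0.900^6·0.100^0 = 0.53144
Sum = 0.886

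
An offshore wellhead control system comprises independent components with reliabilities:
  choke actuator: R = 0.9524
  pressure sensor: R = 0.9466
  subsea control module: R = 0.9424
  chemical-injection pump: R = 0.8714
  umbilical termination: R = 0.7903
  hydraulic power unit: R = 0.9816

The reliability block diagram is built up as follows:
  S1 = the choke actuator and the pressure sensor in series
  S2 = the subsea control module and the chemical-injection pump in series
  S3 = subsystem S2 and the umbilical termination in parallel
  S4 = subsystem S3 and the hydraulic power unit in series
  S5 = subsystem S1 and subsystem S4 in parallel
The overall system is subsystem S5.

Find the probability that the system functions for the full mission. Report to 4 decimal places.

Series (choke actuator and pressure sensor): 0.952400 × 0.946600 = 0.901542
Series (subsea control module and chemical-injection pump): 0.942400 × 0.871400 = 0.821207
Parallel ([0.821207] and umbilical termination): 1 − (1 − 0.821207)(1 − 0.790300) = 0.962507
Series ([0.962507] and hydraulic power unit): 0.962507 × 0.981600 = 0.944797
Parallel ([0.901542] and [0.944797]): 1 − (1 − 0.901542)(1 − 0.944797) = 0.9946

0.9946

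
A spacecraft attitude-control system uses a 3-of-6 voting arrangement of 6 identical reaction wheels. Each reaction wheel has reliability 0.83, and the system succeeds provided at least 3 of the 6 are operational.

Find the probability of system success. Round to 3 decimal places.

R = Σ_{i=3}^{6} C(6,i) p^i (1−p)^{6−i} with p = 0.83
C(6,3)·0.83^3·0.17^3 = 0.05618
C(6,4)·0.83^4·0.17^2 = 0.20573
C(6,5)·0.83^5·0.17^1 = 0.40178
C(6,6)·0.83^6·0.17^0 = 0.32694
Sum = 0.991

0.991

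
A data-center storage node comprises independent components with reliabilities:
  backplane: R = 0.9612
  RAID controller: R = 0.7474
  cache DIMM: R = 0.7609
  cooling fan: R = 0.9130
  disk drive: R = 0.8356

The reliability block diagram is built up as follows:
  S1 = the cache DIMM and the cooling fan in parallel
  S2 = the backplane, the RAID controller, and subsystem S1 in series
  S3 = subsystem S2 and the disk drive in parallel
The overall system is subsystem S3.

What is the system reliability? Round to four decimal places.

0.9512

Parallel (cache DIMM and cooling fan): 1 − (1 − 0.760900)(1 − 0.913000) = 0.979198
Series (backplane, RAID controller, and [0.979198]): 0.961200 × 0.747400 × 0.979198 = 0.703457
Parallel ([0.703457] and disk drive): 1 − (1 − 0.703457)(1 − 0.835600) = 0.9512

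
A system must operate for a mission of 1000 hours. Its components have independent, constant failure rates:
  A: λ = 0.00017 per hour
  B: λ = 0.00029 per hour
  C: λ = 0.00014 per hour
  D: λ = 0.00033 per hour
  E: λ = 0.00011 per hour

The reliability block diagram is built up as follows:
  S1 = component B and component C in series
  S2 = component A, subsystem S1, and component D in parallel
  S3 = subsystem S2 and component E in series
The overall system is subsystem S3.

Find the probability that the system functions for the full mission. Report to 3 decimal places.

R(A) = exp(−0.00017 × 1000) = 0.84366
R(B) = exp(−0.00029 × 1000) = 0.74826
R(C) = exp(−0.00014 × 1000) = 0.86936
R(D) = exp(−0.00033 × 1000) = 0.71892
R(E) = exp(−0.00011 × 1000) = 0.89583
Series (B and C): 0.74826 × 0.86936 = 0.65051
Parallel (A, [0.65051], and D): 1 − (1 − 0.84366)(1 − 0.65051)(1 − 0.71892) = 0.98464
Series ([0.98464] and E): 0.98464 × 0.89583 = 0.882

0.882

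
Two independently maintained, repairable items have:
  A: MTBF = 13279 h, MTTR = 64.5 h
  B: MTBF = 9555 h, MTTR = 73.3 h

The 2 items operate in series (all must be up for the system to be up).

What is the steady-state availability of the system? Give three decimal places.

0.988

A(A) = MTBF/(MTBF+MTTR) = 13279/(13279+64.5) = 0.995166
A(B) = MTBF/(MTBF+MTTR) = 9555/(9555+73.3) = 0.992387
Series availability: 0.995166 × 0.992387 = 0.988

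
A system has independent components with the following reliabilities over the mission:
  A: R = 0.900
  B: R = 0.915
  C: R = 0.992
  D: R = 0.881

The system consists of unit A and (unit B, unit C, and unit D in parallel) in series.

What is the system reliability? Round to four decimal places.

0.8999

Parallel (B, C, and D): 1 − (1 − 0.915000)(1 − 0.992000)(1 − 0.881000) = 0.999919
Series (A and [0.999919]): 0.900000 × 0.999919 = 0.8999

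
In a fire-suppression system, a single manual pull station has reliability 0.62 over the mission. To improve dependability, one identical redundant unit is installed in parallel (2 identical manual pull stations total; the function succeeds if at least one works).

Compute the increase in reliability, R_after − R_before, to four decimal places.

0.2356

R_before = 0.62
R_after = 1 − (1 − 0.62)^2 = 0.8556
ΔR = 0.8556 − 0.62 = 0.2356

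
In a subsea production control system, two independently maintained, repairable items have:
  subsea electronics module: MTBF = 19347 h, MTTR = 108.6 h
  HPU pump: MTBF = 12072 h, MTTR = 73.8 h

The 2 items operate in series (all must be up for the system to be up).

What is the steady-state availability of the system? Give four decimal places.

A(subsea electronics module) = MTBF/(MTBF+MTTR) = 19347/(19347+108.6) = 0.994418
A(HPU pump) = MTBF/(MTBF+MTTR) = 12072/(12072+73.8) = 0.993924
Series availability: 0.994418 × 0.993924 = 0.9884

0.9884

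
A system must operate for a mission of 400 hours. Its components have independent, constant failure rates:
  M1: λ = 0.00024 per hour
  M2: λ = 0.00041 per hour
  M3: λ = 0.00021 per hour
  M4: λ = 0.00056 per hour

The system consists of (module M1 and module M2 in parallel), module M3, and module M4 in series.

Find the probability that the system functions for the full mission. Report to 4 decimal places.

R(M1) = exp(−0.00024 × 400) = 0.908464
R(M2) = exp(−0.00041 × 400) = 0.848742
R(M3) = exp(−0.00021 × 400) = 0.919431
R(M4) = exp(−0.00056 × 400) = 0.799315
Parallel (M1 and M2): 1 − (1 − 0.908464)(1 − 0.848742) = 0.986154
Series ([0.986154], M3, and M4): 0.986154 × 0.919431 × 0.799315 = 0.7247

0.7247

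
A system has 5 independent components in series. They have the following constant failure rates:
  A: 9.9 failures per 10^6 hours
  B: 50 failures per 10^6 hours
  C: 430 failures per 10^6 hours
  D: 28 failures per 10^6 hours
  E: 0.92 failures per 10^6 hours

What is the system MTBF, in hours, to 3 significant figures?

Series of exponential components: λ_sys = Σ λ_i
λ_sys = 0.0000099 + 0.000050 + 0.00043 + 0.000028 + 0.00000092 = 5.1882e-04 /h
MTBF = 1 / λ_sys = 1930 h

1930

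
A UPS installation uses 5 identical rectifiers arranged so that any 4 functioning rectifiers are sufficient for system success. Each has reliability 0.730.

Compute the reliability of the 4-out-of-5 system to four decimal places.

R = Σ_{i=4}^{5} C(5,i) p^i (1−p)^{5−i} with p = 0.730
C(5,4)·0.730^4·0.270^1 = 0.383376
C(5,5)·0.730^5·0.270^0 = 0.207307
Sum = 0.5907

0.5907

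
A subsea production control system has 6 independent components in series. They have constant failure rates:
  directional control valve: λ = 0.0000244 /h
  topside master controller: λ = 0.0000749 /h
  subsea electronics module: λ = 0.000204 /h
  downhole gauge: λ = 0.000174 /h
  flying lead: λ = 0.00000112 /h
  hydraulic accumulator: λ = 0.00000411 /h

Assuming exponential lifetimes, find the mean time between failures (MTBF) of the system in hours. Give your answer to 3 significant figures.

Series of exponential components: λ_sys = Σ λ_i
λ_sys = 0.0000244 + 0.0000749 + 0.000204 + 0.000174 + 0.00000112 + 0.00000411 = 4.8253e-04 /h
MTBF = 1 / λ_sys = 2070 h

2070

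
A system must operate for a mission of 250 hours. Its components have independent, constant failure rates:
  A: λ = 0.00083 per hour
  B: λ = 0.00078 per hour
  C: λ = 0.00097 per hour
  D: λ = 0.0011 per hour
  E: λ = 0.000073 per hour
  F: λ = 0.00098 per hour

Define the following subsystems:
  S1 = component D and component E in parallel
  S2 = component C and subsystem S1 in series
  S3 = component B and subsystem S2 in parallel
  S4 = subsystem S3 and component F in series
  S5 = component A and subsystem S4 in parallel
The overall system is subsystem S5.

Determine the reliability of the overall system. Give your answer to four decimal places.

R(A) = exp(−0.00083 × 250) = 0.812613
R(B) = exp(−0.00078 × 250) = 0.822835
R(C) = exp(−0.00097 × 250) = 0.784664
R(D) = exp(−0.0011 × 250) = 0.759572
R(E) = exp(−0.000073 × 250) = 0.981916
R(F) = exp(−0.00098 × 250) = 0.782705
Parallel (D and E): 1 − (1 − 0.759572)(1 − 0.981916) = 0.995652
Series (C and [0.995652]): 0.784664 × 0.995652 = 0.781252
Parallel (B and [0.781252]): 1 − (1 − 0.822835)(1 − 0.781252) = 0.961246
Series ([0.961246] and F): 0.961246 × 0.782705 = 0.752372
Parallel (A and [0.752372]): 1 − (1 − 0.812613)(1 − 0.752372) = 0.9536

0.9536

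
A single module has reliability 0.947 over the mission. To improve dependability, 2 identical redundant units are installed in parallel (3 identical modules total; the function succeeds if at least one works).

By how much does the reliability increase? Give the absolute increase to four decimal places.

R_before = 0.947
R_after = 1 − (1 − 0.947)^3 = 0.9999
ΔR = 0.9999 − 0.947 = 0.0529

0.0529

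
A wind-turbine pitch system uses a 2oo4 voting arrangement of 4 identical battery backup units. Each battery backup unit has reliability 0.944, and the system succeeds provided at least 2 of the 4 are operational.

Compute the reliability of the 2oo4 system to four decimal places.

0.9993

R = Σ_{i=2}^{4} C(4,i) p^i (1−p)^{4−i} with p = 0.944
C(4,2)·0.944^2·0.056^2 = 0.016768
C(4,3)·0.944^3·0.056^1 = 0.188436
C(4,4)·0.944^4·0.056^0 = 0.794123
Sum = 0.9993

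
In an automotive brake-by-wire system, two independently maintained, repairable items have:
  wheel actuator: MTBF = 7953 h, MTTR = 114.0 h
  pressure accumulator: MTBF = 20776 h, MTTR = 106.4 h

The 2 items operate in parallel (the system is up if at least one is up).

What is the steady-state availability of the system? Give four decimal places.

0.9999

A(wheel actuator) = MTBF/(MTBF+MTTR) = 7953/(7953+114.0) = 0.985868
A(pressure accumulator) = MTBF/(MTBF+MTTR) = 20776/(20776+106.4) = 0.994905
Parallel availability: 1 − (1 − 0.985868)(1 − 0.994905) = 0.9999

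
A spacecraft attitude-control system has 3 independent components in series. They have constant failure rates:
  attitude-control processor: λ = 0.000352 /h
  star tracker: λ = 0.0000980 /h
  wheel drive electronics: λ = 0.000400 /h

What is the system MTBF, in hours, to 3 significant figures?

1180

Series of exponential components: λ_sys = Σ λ_i
λ_sys = 0.000352 + 0.0000980 + 0.000400 = 8.5000e-04 /h
MTBF = 1 / λ_sys = 1180 h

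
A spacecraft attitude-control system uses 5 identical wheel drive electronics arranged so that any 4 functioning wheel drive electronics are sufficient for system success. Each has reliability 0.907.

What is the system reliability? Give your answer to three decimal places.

0.929

R = Σ_{i=4}^{5} C(5,i) p^i (1−p)^{5−i} with p = 0.907
C(5,4)·0.907^4·0.093^1 = 0.31469
C(5,5)·0.907^5·0.093^0 = 0.61381
Sum = 0.929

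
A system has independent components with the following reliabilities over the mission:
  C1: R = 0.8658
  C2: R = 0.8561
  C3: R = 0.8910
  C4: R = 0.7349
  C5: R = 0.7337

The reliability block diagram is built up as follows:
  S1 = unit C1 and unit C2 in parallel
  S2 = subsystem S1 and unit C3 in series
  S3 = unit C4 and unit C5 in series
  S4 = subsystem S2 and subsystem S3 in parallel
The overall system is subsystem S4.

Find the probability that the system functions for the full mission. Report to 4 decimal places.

Parallel (C1 and C2): 1 − (1 − 0.865800)(1 − 0.856100) = 0.980689
Series ([0.980689] and C3): 0.980689 × 0.891000 = 0.873794
Series (C4 and C5): 0.734900 × 0.733700 = 0.539196
Parallel ([0.873794] and [0.539196]): 1 − (1 − 0.873794)(1 − 0.539196) = 0.9418

0.9418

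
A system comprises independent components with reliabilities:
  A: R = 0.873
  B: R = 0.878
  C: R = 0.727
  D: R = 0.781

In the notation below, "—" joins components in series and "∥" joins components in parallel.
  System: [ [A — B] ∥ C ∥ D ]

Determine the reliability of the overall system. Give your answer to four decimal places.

Series (A and B): 0.873000 × 0.878000 = 0.766494
Parallel ([0.766494], C, and D): 1 − (1 − 0.766494)(1 − 0.727000)(1 − 0.781000) = 0.9860

0.9860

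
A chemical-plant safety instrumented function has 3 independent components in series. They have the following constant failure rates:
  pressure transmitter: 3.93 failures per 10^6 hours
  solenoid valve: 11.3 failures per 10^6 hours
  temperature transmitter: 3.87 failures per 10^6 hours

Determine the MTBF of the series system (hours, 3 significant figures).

Series of exponential components: λ_sys = Σ λ_i
λ_sys = 0.00000393 + 0.0000113 + 0.00000387 = 1.9100e-05 /h
MTBF = 1 / λ_sys = 52400 h

52400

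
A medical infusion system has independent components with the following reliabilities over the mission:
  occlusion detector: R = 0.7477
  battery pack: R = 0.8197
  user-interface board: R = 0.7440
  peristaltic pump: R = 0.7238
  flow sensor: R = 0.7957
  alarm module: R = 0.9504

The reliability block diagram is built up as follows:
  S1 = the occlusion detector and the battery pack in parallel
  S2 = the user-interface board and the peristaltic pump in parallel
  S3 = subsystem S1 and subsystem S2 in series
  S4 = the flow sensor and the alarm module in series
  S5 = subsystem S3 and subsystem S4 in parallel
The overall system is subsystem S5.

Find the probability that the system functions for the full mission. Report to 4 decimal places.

0.9725

Parallel (occlusion detector and battery pack): 1 − (1 − 0.747700)(1 − 0.819700) = 0.954510
Parallel (user-interface board and peristaltic pump): 1 − (1 − 0.744000)(1 − 0.723800) = 0.929293
Series ([0.954510] and [0.929293]): 0.954510 × 0.929293 = 0.887019
Series (flow sensor and alarm module): 0.795700 × 0.950400 = 0.756233
Parallel ([0.887019] and [0.756233]): 1 − (1 − 0.887019)(1 − 0.756233) = 0.9725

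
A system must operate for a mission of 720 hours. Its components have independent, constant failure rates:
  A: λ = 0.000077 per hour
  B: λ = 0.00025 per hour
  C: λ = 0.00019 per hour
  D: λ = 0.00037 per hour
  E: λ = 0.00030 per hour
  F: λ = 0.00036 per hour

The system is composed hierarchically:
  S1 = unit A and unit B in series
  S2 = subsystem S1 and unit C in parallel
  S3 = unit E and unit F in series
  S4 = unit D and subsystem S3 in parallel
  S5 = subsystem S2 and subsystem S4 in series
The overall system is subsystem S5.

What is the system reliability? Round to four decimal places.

0.8871

R(A) = exp(−0.000077 × 720) = 0.946069
R(B) = exp(−0.00025 × 720) = 0.835270
R(C) = exp(−0.00019 × 720) = 0.872145
R(D) = exp(−0.00037 × 720) = 0.766133
R(E) = exp(−0.00030 × 720) = 0.805735
R(F) = exp(−0.00036 × 720) = 0.771669
Series (A and B): 0.946069 × 0.835270 = 0.790223
Parallel ([0.790223] and C): 1 − (1 − 0.790223)(1 − 0.872145) = 0.973179
Series (E and F): 0.805735 × 0.771669 = 0.621761
Parallel (D and [0.621761]): 1 − (1 − 0.766133)(1 − 0.621761) = 0.911542
Series ([0.973179] and [0.911542]): 0.973179 × 0.911542 = 0.8871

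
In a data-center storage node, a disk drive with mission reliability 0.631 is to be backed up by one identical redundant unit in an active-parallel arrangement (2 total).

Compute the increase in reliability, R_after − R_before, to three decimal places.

0.233

R_before = 0.631
R_after = 1 − (1 − 0.631)^2 = 0.864
ΔR = 0.864 − 0.631 = 0.233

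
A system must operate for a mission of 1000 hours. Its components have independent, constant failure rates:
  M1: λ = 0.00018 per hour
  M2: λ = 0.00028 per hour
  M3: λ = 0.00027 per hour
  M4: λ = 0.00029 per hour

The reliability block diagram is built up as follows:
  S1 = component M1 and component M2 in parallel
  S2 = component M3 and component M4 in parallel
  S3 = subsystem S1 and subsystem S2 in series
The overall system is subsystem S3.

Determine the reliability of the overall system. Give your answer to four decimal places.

R(M1) = exp(−0.00018 × 1000) = 0.835270
R(M2) = exp(−0.00028 × 1000) = 0.755784
R(M3) = exp(−0.00027 × 1000) = 0.763379
R(M4) = exp(−0.00029 × 1000) = 0.748264
Parallel (M1 and M2): 1 − (1 − 0.835270)(1 − 0.755784) = 0.959770
Parallel (M3 and M4): 1 − (1 − 0.763379)(1 − 0.748264) = 0.940434
Series ([0.959770] and [0.940434]): 0.959770 × 0.940434 = 0.9026

0.9026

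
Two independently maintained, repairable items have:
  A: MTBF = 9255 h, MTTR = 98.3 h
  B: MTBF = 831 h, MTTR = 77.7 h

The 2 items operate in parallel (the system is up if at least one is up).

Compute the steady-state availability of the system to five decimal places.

A(A) = MTBF/(MTBF+MTTR) = 9255/(9255+98.3) = 0.989490
A(B) = MTBF/(MTBF+MTTR) = 831/(831+77.7) = 0.914493
Parallel availability: 1 − (1 − 0.989490)(1 − 0.914493) = 0.99910

0.99910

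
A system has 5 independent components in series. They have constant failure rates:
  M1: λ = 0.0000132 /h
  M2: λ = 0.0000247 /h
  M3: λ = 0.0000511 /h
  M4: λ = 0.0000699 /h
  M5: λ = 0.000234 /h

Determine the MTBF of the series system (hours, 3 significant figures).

2550

Series of exponential components: λ_sys = Σ λ_i
λ_sys = 0.0000132 + 0.0000247 + 0.0000511 + 0.0000699 + 0.000234 = 3.9290e-04 /h
MTBF = 1 / λ_sys = 2550 h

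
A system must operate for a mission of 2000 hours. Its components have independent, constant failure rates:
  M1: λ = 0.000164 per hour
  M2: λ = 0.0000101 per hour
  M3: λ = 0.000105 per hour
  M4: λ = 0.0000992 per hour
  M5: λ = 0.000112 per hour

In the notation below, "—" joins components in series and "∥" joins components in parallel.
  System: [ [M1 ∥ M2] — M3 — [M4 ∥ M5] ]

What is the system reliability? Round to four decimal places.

0.7769

R(M1) = exp(−0.000164 × 2000) = 0.720363
R(M2) = exp(−0.0000101 × 2000) = 0.980003
R(M3) = exp(−0.000105 × 2000) = 0.810584
R(M4) = exp(−0.0000992 × 2000) = 0.820042
R(M5) = exp(−0.000112 × 2000) = 0.799315
Parallel (M1 and M2): 1 − (1 − 0.720363)(1 − 0.980003) = 0.994408
Parallel (M4 and M5): 1 − (1 − 0.820042)(1 − 0.799315) = 0.963885
Series ([0.994408], M3, and [0.963885]): 0.994408 × 0.810584 × 0.963885 = 0.7769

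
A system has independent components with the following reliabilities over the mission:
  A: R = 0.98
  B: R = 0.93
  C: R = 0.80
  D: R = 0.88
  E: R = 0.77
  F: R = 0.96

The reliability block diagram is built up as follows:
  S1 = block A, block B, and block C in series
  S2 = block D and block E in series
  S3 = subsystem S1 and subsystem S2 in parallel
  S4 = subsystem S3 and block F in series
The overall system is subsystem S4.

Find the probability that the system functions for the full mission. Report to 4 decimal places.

Series (A, B, and C): 0.980000 × 0.930000 × 0.800000 = 0.729120
Series (D and E): 0.880000 × 0.770000 = 0.677600
Parallel ([0.729120] and [0.677600]): 1 − (1 − 0.729120)(1 − 0.677600) = 0.912668
Series ([0.912668] and F): 0.912668 × 0.960000 = 0.8762

0.8762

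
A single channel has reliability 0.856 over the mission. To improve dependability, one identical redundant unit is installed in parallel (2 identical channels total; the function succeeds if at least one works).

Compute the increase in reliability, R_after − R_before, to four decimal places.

R_before = 0.856
R_after = 1 − (1 − 0.856)^2 = 0.9793
ΔR = 0.9793 − 0.856 = 0.1233

0.1233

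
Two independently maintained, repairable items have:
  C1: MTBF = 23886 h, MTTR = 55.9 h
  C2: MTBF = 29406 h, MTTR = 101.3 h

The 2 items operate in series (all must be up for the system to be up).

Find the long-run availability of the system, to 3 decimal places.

A(C1) = MTBF/(MTBF+MTTR) = 23886/(23886+55.9) = 0.997665
A(C2) = MTBF/(MTBF+MTTR) = 29406/(29406+101.3) = 0.996567
Series availability: 0.997665 × 0.996567 = 0.994

0.994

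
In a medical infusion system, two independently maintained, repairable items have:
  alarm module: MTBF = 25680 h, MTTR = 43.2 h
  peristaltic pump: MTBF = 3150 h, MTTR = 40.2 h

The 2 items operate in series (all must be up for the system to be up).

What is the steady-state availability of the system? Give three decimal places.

0.986

A(alarm module) = MTBF/(MTBF+MTTR) = 25680/(25680+43.2) = 0.998321
A(peristaltic pump) = MTBF/(MTBF+MTTR) = 3150/(3150+40.2) = 0.987399
Series availability: 0.998321 × 0.987399 = 0.986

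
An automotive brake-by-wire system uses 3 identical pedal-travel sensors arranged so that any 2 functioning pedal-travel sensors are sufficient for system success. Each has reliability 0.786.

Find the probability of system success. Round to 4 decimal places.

0.8822

R = Σ_{i=2}^{3} C(3,i) p^i (1−p)^{3−i} with p = 0.786
C(3,2)·0.786^2·0.214^1 = 0.396625
C(3,3)·0.786^3·0.214^0 = 0.485588
Sum = 0.8822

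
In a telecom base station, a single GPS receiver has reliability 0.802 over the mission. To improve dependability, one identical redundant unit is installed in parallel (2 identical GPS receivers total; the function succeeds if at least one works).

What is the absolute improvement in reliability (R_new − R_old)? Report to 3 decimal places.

0.159

R_before = 0.802
R_after = 1 − (1 − 0.802)^2 = 0.961
ΔR = 0.961 − 0.802 = 0.159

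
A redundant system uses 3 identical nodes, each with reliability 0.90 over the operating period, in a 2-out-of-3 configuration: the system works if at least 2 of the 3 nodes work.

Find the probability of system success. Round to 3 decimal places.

0.972

R = Σ_{i=2}^{3} C(3,i) p^i (1−p)^{3−i} with p = 0.90
C(3,2)·0.90^2·0.10^1 = 0.24300
C(3,3)·0.90^3·0.10^0 = 0.72900
Sum = 0.972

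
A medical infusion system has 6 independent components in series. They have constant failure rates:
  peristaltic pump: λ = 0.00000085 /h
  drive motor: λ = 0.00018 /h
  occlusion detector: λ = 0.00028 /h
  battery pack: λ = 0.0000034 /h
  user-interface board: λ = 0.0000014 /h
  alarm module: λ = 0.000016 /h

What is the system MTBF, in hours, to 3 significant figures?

Series of exponential components: λ_sys = Σ λ_i
λ_sys = 0.00000085 + 0.00018 + 0.00028 + 0.0000034 + 0.0000014 + 0.000016 = 4.8165e-04 /h
MTBF = 1 / λ_sys = 2080 h

2080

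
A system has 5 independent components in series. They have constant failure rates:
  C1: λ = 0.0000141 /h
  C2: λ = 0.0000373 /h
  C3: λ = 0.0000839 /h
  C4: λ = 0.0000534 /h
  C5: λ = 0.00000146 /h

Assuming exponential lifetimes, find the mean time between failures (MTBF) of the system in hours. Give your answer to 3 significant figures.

Series of exponential components: λ_sys = Σ λ_i
λ_sys = 0.0000141 + 0.0000373 + 0.0000839 + 0.0000534 + 0.00000146 = 1.9016e-04 /h
MTBF = 1 / λ_sys = 5260 h

5260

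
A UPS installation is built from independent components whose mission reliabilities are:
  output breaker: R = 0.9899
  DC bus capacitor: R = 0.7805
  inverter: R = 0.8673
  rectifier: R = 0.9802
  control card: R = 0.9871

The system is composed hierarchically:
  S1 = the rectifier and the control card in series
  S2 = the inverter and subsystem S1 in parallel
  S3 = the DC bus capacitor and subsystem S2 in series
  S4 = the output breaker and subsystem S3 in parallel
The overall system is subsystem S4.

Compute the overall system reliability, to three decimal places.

Series (rectifier and control card): 0.98020 × 0.98710 = 0.96756
Parallel (inverter and [0.96756]): 1 − (1 − 0.86730)(1 − 0.96756) = 0.99570
Series (DC bus capacitor and [0.99570]): 0.78050 × 0.99570 = 0.77714
Parallel (output breaker and [0.77714]): 1 − (1 − 0.98990)(1 − 0.77714) = 0.998

0.998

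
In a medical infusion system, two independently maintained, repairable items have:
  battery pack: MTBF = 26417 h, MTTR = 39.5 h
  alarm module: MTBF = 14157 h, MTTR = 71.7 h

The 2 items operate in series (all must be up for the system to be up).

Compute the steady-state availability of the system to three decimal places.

A(battery pack) = MTBF/(MTBF+MTTR) = 26417/(26417+39.5) = 0.998507
A(alarm module) = MTBF/(MTBF+MTTR) = 14157/(14157+71.7) = 0.994961
Series availability: 0.998507 × 0.994961 = 0.993

0.993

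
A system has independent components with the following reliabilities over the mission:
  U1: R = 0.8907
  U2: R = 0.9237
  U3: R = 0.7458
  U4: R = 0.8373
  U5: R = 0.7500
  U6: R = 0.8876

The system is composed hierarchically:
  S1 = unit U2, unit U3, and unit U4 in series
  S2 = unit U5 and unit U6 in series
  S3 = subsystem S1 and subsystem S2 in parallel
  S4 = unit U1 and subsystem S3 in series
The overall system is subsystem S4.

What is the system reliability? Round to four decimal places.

Series (U2, U3, and U4): 0.923700 × 0.745800 × 0.837300 = 0.576812
Series (U5 and U6): 0.750000 × 0.887600 = 0.665700
Parallel ([0.576812] and [0.665700]): 1 − (1 − 0.576812)(1 − 0.665700) = 0.858528
Series (U1 and [0.858528]): 0.890700 × 0.858528 = 0.7647

0.7647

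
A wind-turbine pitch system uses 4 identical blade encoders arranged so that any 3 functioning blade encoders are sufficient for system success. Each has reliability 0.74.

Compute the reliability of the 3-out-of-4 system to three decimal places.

R = Σ_{i=3}^{4} C(4,i) p^i (1−p)^{4−i} with p = 0.74
C(4,3)·0.74^3·0.26^1 = 0.42143
C(4,4)·0.74^4·0.26^0 = 0.29987
Sum = 0.721

0.721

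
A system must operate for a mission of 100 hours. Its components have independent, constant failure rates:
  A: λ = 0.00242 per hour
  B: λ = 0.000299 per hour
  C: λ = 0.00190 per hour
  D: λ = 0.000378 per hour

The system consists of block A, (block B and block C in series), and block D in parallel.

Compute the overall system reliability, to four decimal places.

0.9984

R(A) = exp(−0.00242 × 100) = 0.785056
R(B) = exp(−0.000299 × 100) = 0.970543
R(C) = exp(−0.00190 × 100) = 0.826959
R(D) = exp(−0.000378 × 100) = 0.962906
Series (B and C): 0.970543 × 0.826959 = 0.802599
Parallel (A, [0.802599], and D): 1 − (1 − 0.785056)(1 − 0.802599)(1 − 0.962906) = 0.9984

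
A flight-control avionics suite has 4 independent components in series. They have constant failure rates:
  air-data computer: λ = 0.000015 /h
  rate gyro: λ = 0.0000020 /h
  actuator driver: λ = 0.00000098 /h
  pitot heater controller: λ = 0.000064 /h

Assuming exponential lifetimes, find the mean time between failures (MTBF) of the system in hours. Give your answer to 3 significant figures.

12200

Series of exponential components: λ_sys = Σ λ_i
λ_sys = 0.000015 + 0.0000020 + 0.00000098 + 0.000064 = 8.1980e-05 /h
MTBF = 1 / λ_sys = 12200 h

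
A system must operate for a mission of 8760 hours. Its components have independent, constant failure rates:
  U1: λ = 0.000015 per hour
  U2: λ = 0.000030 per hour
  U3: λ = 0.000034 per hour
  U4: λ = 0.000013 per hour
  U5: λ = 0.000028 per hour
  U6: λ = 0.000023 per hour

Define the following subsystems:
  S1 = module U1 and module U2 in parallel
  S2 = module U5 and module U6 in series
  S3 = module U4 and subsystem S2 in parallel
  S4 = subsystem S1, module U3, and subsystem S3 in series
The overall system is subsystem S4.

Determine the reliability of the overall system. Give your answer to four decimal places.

R(U1) = exp(−0.000015 × 8760) = 0.876867
R(U2) = exp(−0.000030 × 8760) = 0.768896
R(U3) = exp(−0.000034 × 8760) = 0.742420
R(U4) = exp(−0.000013 × 8760) = 0.892365
R(U5) = exp(−0.000028 × 8760) = 0.782485
R(U6) = exp(−0.000023 × 8760) = 0.817520
Parallel (U1 and U2): 1 − (1 − 0.876867)(1 − 0.768896) = 0.971543
Series (U5 and U6): 0.782485 × 0.817520 = 0.639697
Parallel (U4 and [0.639697]): 1 − (1 − 0.892365)(1 − 0.639697) = 0.961219
Series ([0.971543], U3, and [0.961219]): 0.971543 × 0.742420 × 0.961219 = 0.6933

0.6933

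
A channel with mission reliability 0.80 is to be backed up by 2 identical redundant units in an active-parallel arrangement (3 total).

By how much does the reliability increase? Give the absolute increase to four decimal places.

0.1920

R_before = 0.80
R_after = 1 − (1 − 0.80)^3 = 0.9920
ΔR = 0.9920 − 0.80 = 0.1920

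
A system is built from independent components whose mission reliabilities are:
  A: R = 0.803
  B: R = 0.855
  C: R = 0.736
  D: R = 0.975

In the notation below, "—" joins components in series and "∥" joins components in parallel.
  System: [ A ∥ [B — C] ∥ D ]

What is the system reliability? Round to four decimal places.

Series (B and C): 0.855000 × 0.736000 = 0.629280
Parallel (A, [0.629280], and D): 1 − (1 − 0.803000)(1 − 0.629280)(1 − 0.975000) = 0.9982

0.9982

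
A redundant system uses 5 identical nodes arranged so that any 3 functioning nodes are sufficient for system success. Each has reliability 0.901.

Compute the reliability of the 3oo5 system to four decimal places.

R = Σ_{i=3}^{5} C(5,i) p^i (1−p)^{5−i} with p = 0.901
C(5,3)·0.901^3·0.099^2 = 0.071688
C(5,4)·0.901^4·0.099^1 = 0.326215
C(5,5)·0.901^5·0.099^0 = 0.593778
Sum = 0.9917

0.9917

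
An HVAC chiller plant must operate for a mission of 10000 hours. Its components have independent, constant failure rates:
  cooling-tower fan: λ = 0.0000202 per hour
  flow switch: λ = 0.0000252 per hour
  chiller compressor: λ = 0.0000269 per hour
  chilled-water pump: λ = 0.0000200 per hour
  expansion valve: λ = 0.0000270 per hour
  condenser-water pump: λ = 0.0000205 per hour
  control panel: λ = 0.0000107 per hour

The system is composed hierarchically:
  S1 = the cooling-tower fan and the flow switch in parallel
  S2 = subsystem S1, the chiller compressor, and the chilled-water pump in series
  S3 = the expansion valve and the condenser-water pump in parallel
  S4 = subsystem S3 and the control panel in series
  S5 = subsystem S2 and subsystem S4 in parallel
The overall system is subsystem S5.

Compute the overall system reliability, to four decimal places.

R(cooling-tower fan) = exp(−0.0000202 × 10000) = 0.817095
R(flow switch) = exp(−0.0000252 × 10000) = 0.777245
R(chiller compressor) = exp(−0.0000269 × 10000) = 0.764143
R(chilled-water pump) = exp(−0.0000200 × 10000) = 0.818731
R(expansion valve) = exp(−0.0000270 × 10000) = 0.763379
R(condenser-water pump) = exp(−0.0000205 × 10000) = 0.814647
R(control panel) = exp(−0.0000107 × 10000) = 0.898526
Parallel (cooling-tower fan and flow switch): 1 − (1 − 0.817095)(1 − 0.777245) = 0.959257
Series ([0.959257], chiller compressor, and chilled-water pump): 0.959257 × 0.764143 × 0.818731 = 0.600138
Parallel (expansion valve and condenser-water pump): 1 − (1 − 0.763379)(1 − 0.814647) = 0.956142
Series ([0.956142] and control panel): 0.956142 × 0.898526 = 0.859118
Parallel ([0.600138] and [0.859118]): 1 − (1 − 0.600138)(1 − 0.859118) = 0.9437

0.9437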